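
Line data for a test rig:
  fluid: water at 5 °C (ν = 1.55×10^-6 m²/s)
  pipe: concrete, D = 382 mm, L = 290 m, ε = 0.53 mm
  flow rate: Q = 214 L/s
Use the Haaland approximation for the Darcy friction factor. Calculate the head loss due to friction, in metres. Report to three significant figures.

h_f ≈ 2.94 m

V = 4Q/(πD²) = 4·0.214/(π·0.382²) = 1.867 m/s
Re = VD/ν = 1.867·0.382/1.55×10^-6 = 4.60×10^5 → turbulent
ε/D = 0.53/382 = 0.00139
Haaland: f = 0.02179
h_f = f(L/D)V²/(2g) = 0.02179·(290/0.382)·1.867²/(2·9.81) = 2.940 m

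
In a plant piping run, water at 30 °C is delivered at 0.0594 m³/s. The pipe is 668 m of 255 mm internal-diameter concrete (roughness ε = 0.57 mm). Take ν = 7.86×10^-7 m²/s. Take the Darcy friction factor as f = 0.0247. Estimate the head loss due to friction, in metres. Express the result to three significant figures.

h_f ≈ 4.46 m

V = 4Q/(πD²) = 4·0.0594/(π·0.255²) = 1.163 m/s
h_f = f(L/D)V²/(2g) = 0.02470·(668/0.255)·1.163²/(2·9.81) = 4.461 m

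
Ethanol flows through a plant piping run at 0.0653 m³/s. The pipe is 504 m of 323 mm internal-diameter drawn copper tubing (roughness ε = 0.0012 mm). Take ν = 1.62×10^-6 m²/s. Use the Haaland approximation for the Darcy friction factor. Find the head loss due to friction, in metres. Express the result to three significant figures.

V = 4Q/(πD²) = 4·0.0653/(π·0.323²) = 0.7969 m/s
Re = VD/ν = 0.7969·0.323/1.62×10^-6 = 1.59×10^5 → turbulent
ε/D = 0.0012/323 = 3.72×10^-6
Haaland: f = 0.01624
h_f = f(L/D)V²/(2g) = 0.01624·(504/0.323)·0.7969²/(2·9.81) = 0.8200 m

h_f ≈ 0.820 m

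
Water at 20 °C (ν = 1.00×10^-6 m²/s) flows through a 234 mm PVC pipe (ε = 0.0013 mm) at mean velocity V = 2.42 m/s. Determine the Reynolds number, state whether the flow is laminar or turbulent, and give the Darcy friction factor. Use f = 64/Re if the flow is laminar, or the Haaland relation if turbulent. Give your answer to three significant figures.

Re ≈ 5.66×10^5; turbulent; f ≈ 0.0128

Re = VD/ν = 2.420·0.234/1.00×10^-6 = 5.66×10^5
Re > 4000 → turbulent; ε/D = 5.56×10^-6
Haaland: f = 0.01284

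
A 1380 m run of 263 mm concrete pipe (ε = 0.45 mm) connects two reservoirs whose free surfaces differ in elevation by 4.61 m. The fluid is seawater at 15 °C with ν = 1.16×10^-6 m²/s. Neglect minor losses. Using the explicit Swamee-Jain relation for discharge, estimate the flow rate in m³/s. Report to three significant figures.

Swamee-Jain (Type II): Q = -0.965·√(gD⁵h_f/L)·ln[ε/(3.7D) + √(3.17ν²L/(gD³h_f))]
√(gD⁵h_f/L) = √(9.81·0.263⁵·4.61/1380) = 0.006421
ε/(3.7D) = 4.62×10^-4; √(3.17ν²L/(gD³h_f)) = 8.46×10^-5
Q = -0.965·0.006421·ln(5.470×10^-4) = 0.04654 m³/s
Check: V = 0.857 m/s, Re = 1.94×10^5, f = 0.02367, h_f = 4.65 m ≈ 4.61 m ✓

Q ≈ 0.0465 m³/s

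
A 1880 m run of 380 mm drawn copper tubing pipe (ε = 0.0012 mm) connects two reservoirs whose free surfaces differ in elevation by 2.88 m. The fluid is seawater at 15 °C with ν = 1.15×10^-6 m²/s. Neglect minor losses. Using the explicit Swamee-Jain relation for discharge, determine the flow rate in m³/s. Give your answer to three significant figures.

Swamee-Jain (Type II): Q = -0.965·√(gD⁵h_f/L)·ln[ε/(3.7D) + √(3.17ν²L/(gD³h_f))]
√(gD⁵h_f/L) = √(9.81·0.380⁵·2.88/1880) = 0.01091
ε/(3.7D) = 8.53×10^-7; √(3.17ν²L/(gD³h_f)) = 7.13×10^-5
Q = -0.965·0.01091·ln(7.216×10^-5) = 0.1004 m³/s
Check: V = 0.885 m/s, Re = 2.93×10^5, f = 0.01448, h_f = 2.86 m ≈ 2.88 m ✓

Q ≈ 0.100 m³/s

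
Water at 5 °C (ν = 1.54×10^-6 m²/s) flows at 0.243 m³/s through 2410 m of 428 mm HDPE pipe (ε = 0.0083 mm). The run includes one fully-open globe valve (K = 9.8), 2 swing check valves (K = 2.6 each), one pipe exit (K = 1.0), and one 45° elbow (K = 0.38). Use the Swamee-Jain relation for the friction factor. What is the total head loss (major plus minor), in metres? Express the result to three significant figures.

H_L ≈ 13.5 m

V = 4Q/(πD²) = 1.689 m/s; V²/2g = 0.1454 m
Re = 4.69×10^5, ε/D = 1.94×10^-5 → f = 0.01353 (Swamee-Jain)
Major: h_f = f(L/D)·V²/2g = 0.01353·5631·0.1454 = 11.08 m
Minor: ΣK = 16.4; h_m = ΣK·V²/2g = 2.382 m
Total H_L = 11.08 + 2.382 = 13.46 m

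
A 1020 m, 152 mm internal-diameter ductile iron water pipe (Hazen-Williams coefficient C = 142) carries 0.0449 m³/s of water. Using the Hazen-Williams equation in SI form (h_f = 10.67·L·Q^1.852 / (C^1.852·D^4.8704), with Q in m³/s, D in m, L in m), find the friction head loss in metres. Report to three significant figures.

h_f ≈ 34.6 m

h_f = 10.67·1020·0.0449^1.852 / (142^1.852·0.152^4.8704) = 34.63 m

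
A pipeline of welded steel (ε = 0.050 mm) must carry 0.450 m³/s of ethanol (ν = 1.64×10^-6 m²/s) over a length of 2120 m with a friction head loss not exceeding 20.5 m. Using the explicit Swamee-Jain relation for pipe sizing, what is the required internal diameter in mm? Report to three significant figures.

Swamee-Jain (Type III): D = 0.66·[ε^1.25·(LQ²/(gh_f))^4.75 + ν·Q^9.4·(L/(gh_f))^5.2]^0.04
LQ²/(gh_f) = 2.135; L/(gh_f) = 10.54
Term 1 = ε^1.25·(…)^4.75 = 1.54×10^-4; Term 2 = ν·Q^9.4·(…)^5.2 = 1.88×10^-4
D = 0.66·(1.54×10^-4 + 1.88×10^-4)^0.04 = 0.4796 m = 480 mm
Check: V = 2.49 m/s, Re = 7.28×10^5, f = 0.01396, h_f = 19.5 m ≈ 20.5 m ✓

D ≈ 480 mm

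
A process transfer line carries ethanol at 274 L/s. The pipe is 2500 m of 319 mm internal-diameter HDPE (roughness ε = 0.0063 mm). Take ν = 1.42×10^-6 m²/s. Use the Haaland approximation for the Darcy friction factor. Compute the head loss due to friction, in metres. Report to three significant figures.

h_f ≈ 58.3 m

V = 4Q/(πD²) = 4·0.274/(π·0.319²) = 3.428 m/s
Re = VD/ν = 3.428·0.319/1.42×10^-6 = 7.70×10^5 → turbulent
ε/D = 0.0063/319 = 1.97×10^-5
Haaland: f = 0.01242
h_f = f(L/D)V²/(2g) = 0.01242·(2500/0.319)·3.428²/(2·9.81) = 58.32 m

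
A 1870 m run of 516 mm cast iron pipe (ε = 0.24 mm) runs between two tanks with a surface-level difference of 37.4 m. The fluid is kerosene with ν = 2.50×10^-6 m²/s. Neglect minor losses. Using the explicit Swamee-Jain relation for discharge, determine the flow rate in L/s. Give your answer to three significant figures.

Swamee-Jain (Type II): Q = -0.965·√(gD⁵h_f/L)·ln[ε/(3.7D) + √(3.17ν²L/(gD³h_f))]
√(gD⁵h_f/L) = √(9.81·0.516⁵·37.4/1870) = 0.08472
ε/(3.7D) = 1.26×10^-4; √(3.17ν²L/(gD³h_f)) = 2.71×10^-5
Q = -0.965·0.08472·ln(1.528×10^-4) = 0.7183 m³/s
Check: V = 3.43 m/s, Re = 7.09×10^5, f = 0.01727, h_f = 37.6 m ≈ 37.4 m ✓

Q ≈ 718 L/s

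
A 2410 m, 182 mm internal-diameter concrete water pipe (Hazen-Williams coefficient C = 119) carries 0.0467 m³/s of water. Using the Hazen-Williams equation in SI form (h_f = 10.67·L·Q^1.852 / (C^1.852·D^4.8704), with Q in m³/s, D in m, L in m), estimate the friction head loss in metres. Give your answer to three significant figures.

h_f = 10.67·2410·0.0467^1.852 / (119^1.852·0.182^4.8704) = 50.77 m

h_f ≈ 50.8 m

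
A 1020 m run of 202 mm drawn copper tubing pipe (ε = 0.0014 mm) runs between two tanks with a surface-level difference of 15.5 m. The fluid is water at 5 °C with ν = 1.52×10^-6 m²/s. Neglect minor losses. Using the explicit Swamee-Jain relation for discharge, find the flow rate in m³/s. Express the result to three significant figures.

Swamee-Jain (Type II): Q = -0.965·√(gD⁵h_f/L)·ln[ε/(3.7D) + √(3.17ν²L/(gD³h_f))]
√(gD⁵h_f/L) = √(9.81·0.202⁵·15.5/1020) = 0.007081
ε/(3.7D) = 1.87×10^-6; √(3.17ν²L/(gD³h_f)) = 7.72×10^-5
Q = -0.965·0.007081·ln(7.908×10^-5) = 0.06454 m³/s
Check: V = 2.01 m/s, Re = 2.68×10^5, f = 0.01476, h_f = 15.4 m ≈ 15.5 m ✓

Q ≈ 0.0645 m³/s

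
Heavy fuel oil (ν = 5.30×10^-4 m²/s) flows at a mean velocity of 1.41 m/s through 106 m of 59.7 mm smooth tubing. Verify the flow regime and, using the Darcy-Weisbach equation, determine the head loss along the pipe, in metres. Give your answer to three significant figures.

h_f ≈ 72.5 m

Re = VD/ν = 1.41·0.05970/5.30×10^-4 = 159 → laminar (Re < 2300)
f = 64/Re = 0.4030
h_f = f(L/D)V²/(2g) = 0.4030·(106/0.05970)·1.41²/(2·9.81) = 72.50 m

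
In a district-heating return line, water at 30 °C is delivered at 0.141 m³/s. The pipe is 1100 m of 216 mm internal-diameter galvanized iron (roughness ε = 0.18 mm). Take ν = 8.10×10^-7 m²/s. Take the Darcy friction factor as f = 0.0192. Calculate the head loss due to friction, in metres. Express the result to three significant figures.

V = 4Q/(πD²) = 4·0.141/(π·0.216²) = 3.848 m/s
h_f = f(L/D)V²/(2g) = 0.01920·(1100/0.216)·3.848²/(2·9.81) = 73.79 m

h_f ≈ 73.8 m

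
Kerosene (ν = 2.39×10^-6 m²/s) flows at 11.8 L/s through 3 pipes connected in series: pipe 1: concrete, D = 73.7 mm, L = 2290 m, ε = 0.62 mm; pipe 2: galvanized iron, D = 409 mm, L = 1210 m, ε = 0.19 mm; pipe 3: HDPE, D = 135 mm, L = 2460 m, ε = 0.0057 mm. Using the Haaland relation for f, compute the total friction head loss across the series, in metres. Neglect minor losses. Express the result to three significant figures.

Pipe 1: V = 2.766 m/s, Re = 8.53×10^4, ε/D = 0.00841, f = 0.03658, h_1 = f(L/D)V²/2g = 443.2 m
Pipe 2: V = 0.08981 m/s, Re = 1.54×10^4, ε/D = 4.65×10^-4, f = 0.02826, h_2 = f(L/D)V²/2g = 0.03437 m
Pipe 3: V = 0.8244 m/s, Re = 4.66×10^4, ε/D = 4.22×10^-5, f = 0.02115, h_3 = f(L/D)V²/2g = 13.35 m
Series → Q common, losses add: H = Σh = 456.6 m

H ≈ 457 m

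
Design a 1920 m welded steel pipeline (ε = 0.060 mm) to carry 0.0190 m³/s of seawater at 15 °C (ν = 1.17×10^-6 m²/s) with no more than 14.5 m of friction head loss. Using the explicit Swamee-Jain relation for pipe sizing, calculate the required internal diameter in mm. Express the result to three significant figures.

D ≈ 152 mm

Swamee-Jain (Type III): D = 0.66·[ε^1.25·(LQ²/(gh_f))^4.75 + ν·Q^9.4·(L/(gh_f))^5.2]^0.04
LQ²/(gh_f) = 0.004873; L/(gh_f) = 13.50
Term 1 = ε^1.25·(…)^4.75 = 5.49×10^-17; Term 2 = ν·Q^9.4·(…)^5.2 = 5.83×10^-17
D = 0.66·(5.49×10^-17 + 5.83×10^-17)^0.04 = 0.1520 m = 152 mm
Check: V = 1.05 m/s, Re = 1.36×10^5, f = 0.01916, h_f = 13.5 m ≈ 14.5 m ✓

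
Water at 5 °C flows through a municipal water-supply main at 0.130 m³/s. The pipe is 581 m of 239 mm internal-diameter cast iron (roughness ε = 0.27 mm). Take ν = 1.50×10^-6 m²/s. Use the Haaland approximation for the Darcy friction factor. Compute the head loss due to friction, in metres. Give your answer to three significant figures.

V = 4Q/(πD²) = 4·0.130/(π·0.239²) = 2.898 m/s
Re = VD/ν = 2.898·0.239/1.50×10^-6 = 4.62×10^5 → turbulent
ε/D = 0.27/239 = 0.00113
Haaland: f = 0.02079
h_f = f(L/D)V²/(2g) = 0.02079·(581/0.239)·2.898²/(2·9.81) = 21.63 m

h_f ≈ 21.6 m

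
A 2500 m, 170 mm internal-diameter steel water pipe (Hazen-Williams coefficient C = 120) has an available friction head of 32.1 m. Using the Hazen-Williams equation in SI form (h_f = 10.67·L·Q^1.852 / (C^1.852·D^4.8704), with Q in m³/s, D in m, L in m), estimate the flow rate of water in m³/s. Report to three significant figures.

Rearranging: Q = [h_f·C^1.852·D^4.8704 / (10.67·L)]^(1/1.852)
Q = [32.1·120^1.852·0.170^4.8704 / (10.67·2500)]^0.540 = 0.03013 m³/s

Q ≈ 0.0301 m³/s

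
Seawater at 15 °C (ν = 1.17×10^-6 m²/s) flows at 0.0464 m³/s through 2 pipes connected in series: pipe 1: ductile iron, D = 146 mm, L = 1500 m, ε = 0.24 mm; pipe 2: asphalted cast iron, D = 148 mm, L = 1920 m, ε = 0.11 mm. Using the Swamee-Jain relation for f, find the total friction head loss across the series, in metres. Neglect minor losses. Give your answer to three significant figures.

H ≈ 186 m

Pipe 1: V = 2.772 m/s, Re = 3.46×10^5, ε/D = 0.00164, f = 0.02299, h_1 = f(L/D)V²/2g = 92.46 m
Pipe 2: V = 2.697 m/s, Re = 3.41×10^5, ε/D = 7.43×10^-4, f = 0.01947, h_2 = f(L/D)V²/2g = 93.65 m
Series → Q common, losses add: H = Σh = 186.1 m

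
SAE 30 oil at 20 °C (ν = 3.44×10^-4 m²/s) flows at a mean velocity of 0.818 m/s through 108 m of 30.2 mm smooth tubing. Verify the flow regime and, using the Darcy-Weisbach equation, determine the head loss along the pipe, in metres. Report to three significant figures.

h_f ≈ 109 m

Re = VD/ν = 0.818·0.03020/3.44×10^-4 = 71.8 → laminar (Re < 2300)
f = 64/Re = 0.8912
h_f = f(L/D)V²/(2g) = 0.8912·(108/0.03020)·0.818²/(2·9.81) = 108.7 m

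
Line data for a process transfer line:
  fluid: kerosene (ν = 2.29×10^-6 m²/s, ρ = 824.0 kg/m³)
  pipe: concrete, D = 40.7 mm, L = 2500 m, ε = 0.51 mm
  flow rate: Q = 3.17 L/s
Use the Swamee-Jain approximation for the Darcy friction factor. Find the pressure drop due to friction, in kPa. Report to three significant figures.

Δp ≈ 6400 kPa

V = 4Q/(πD²) = 4·0.00317/(π·0.0407²) = 2.437 m/s
Re = VD/ν = 2.437·0.0407/2.29×10^-6 = 4.33×10^4 → turbulent
ε/D = 0.51/40.7 = 0.0125
Swamee-Jain: f = 0.04257
h_f = f(L/D)V²/(2g) = 0.04257·(2500/0.0407)·2.437²/(2·9.81) = 791.2 m
Δp = ρg·h_f = 824.0·9.81·791.2 = 6396 kPa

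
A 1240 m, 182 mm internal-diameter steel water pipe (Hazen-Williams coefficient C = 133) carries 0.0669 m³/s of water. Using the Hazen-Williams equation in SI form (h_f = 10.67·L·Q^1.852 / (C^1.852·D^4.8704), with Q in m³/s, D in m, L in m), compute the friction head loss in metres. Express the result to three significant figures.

h_f ≈ 41.4 m

h_f = 10.67·1240·0.0669^1.852 / (133^1.852·0.182^4.8704) = 41.37 m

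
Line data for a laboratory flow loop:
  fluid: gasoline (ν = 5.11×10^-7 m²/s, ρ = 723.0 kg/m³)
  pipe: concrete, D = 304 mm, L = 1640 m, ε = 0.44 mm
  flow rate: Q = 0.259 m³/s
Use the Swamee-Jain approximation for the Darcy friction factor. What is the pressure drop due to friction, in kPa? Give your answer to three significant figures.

Δp ≈ 539 kPa

V = 4Q/(πD²) = 4·0.259/(π·0.304²) = 3.568 m/s
Re = VD/ν = 3.568·0.304/5.11×10^-7 = 2.12×10^6 → turbulent
ε/D = 0.44/304 = 0.00145
Swamee-Jain: f = 0.02169
h_f = f(L/D)V²/(2g) = 0.02169·(1640/0.304)·3.568²/(2·9.81) = 75.94 m
Δp = ρg·h_f = 723.0·9.81·75.94 = 538.6 kPa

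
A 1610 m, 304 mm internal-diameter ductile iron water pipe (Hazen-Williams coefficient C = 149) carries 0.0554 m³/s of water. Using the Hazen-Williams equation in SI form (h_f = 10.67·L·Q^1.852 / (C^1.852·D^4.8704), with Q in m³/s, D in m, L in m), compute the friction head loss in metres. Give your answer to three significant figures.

h_f ≈ 2.52 m

h_f = 10.67·1610·0.0554^1.852 / (149^1.852·0.304^4.8704) = 2.523 m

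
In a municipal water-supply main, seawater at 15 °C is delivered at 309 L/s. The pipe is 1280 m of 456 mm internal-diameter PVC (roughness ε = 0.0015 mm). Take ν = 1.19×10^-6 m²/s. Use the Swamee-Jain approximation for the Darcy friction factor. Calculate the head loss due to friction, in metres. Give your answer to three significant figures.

V = 4Q/(πD²) = 4·0.309/(π·0.456²) = 1.892 m/s
Re = VD/ν = 1.892·0.456/1.19×10^-6 = 7.25×10^5 → turbulent
ε/D = 0.0015/456 = 3.29×10^-6
Swamee-Jain: f = 0.01233
h_f = f(L/D)V²/(2g) = 0.01233·(1280/0.456)·1.892²/(2·9.81) = 6.315 m

h_f ≈ 6.31 m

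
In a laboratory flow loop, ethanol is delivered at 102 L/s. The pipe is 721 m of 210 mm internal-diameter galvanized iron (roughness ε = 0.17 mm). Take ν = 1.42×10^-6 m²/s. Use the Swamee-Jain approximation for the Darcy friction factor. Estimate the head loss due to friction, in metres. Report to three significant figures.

h_f ≈ 29.7 m

V = 4Q/(πD²) = 4·0.102/(π·0.210²) = 2.945 m/s
Re = VD/ν = 2.945·0.210/1.42×10^-6 = 4.36×10^5 → turbulent
ε/D = 0.17/210 = 8.10×10^-4
Swamee-Jain: f = 0.01958
h_f = f(L/D)V²/(2g) = 0.01958·(721/0.210)·2.945²/(2·9.81) = 29.71 m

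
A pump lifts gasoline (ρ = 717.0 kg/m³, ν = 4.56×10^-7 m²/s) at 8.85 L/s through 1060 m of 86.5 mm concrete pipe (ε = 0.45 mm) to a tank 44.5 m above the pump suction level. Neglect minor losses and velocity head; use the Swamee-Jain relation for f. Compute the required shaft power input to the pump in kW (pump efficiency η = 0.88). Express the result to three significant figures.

V = 4Q/(πD²) = 1.506 m/s; Re = 2.86×10^5; ε/D = 0.00520; f = 0.03120
h_f = f(L/D)V²/2g = 44.20 m
Total head H = z + h_f = 44.5 + 44.20 = 88.70 m
P_hyd = ρgQH = 717.0·9.81·0.00885·88.70 = 5.521 kW
P_shaft = P_hyd/η = 5.521/0.88 = 6.274 kW

P_shaft ≈ 6.27 kW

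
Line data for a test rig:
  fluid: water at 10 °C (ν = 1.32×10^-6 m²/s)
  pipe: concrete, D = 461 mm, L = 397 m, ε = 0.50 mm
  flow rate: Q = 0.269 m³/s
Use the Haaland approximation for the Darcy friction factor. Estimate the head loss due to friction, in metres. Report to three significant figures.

h_f ≈ 2.34 m

V = 4Q/(πD²) = 4·0.269/(π·0.461²) = 1.612 m/s
Re = VD/ν = 1.612·0.461/1.32×10^-6 = 5.63×10^5 → turbulent
ε/D = 0.50/461 = 0.00108
Haaland: f = 0.02051
h_f = f(L/D)V²/(2g) = 0.02051·(397/0.461)·1.612²/(2·9.81) = 2.338 m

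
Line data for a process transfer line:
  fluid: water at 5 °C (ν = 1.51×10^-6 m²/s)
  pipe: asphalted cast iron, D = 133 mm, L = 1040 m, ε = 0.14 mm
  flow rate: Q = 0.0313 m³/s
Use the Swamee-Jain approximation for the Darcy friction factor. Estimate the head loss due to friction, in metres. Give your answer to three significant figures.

V = 4Q/(πD²) = 4·0.0313/(π·0.133²) = 2.253 m/s
Re = VD/ν = 2.253·0.133/1.51×10^-6 = 1.98×10^5 → turbulent
ε/D = 0.14/133 = 0.00105
Swamee-Jain: f = 0.02141
h_f = f(L/D)V²/(2g) = 0.02141·(1040/0.133)·2.253²/(2·9.81) = 43.30 m

h_f ≈ 43.3 m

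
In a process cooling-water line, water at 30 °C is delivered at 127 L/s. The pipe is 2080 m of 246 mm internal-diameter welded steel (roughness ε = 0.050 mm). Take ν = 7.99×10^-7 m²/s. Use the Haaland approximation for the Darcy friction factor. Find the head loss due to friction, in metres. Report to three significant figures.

V = 4Q/(πD²) = 4·0.127/(π·0.246²) = 2.672 m/s
Re = VD/ν = 2.672·0.246/7.99×10^-7 = 8.23×10^5 → turbulent
ε/D = 0.050/246 = 2.03×10^-4
Haaland: f = 0.01479
h_f = f(L/D)V²/(2g) = 0.01479·(2080/0.246)·2.672²/(2·9.81) = 45.52 m

h_f ≈ 45.5 m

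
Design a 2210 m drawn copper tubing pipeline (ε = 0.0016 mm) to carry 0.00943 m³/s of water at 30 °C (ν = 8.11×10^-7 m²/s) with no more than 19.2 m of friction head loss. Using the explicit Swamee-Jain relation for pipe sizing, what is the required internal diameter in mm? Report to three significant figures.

Swamee-Jain (Type III): D = 0.66·[ε^1.25·(LQ²/(gh_f))^4.75 + ν·Q^9.4·(L/(gh_f))^5.2]^0.04
LQ²/(gh_f) = 0.001043; L/(gh_f) = 11.73
Term 1 = ε^1.25·(…)^4.75 = 3.92×10^-22; Term 2 = ν·Q^9.4·(…)^5.2 = 2.69×10^-20
D = 0.66·(3.92×10^-22 + 2.69×10^-20)^0.04 = 0.1089 m = 109 mm
Check: V = 1.01 m/s, Re = 1.36×10^5, f = 0.01688, h_f = 17.9 m ≈ 19.2 m ✓

D ≈ 109 mm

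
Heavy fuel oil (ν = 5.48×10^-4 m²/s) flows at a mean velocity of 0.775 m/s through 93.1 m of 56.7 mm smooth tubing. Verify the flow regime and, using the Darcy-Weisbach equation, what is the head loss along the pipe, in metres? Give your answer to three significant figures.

Re = VD/ν = 0.775·0.05670/5.48×10^-4 = 80.2 → laminar (Re < 2300)
f = 64/Re = 0.7981
h_f = f(L/D)V²/(2g) = 0.7981·(93.1/0.05670)·0.775²/(2·9.81) = 40.12 m

h_f ≈ 40.1 m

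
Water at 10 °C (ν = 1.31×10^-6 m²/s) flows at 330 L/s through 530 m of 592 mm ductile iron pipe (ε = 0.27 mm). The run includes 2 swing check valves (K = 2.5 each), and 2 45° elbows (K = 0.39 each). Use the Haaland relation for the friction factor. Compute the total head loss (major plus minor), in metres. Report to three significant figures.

H_L ≈ 1.55 m

V = 4Q/(πD²) = 1.199 m/s; V²/2g = 0.07326 m
Re = 5.42×10^5, ε/D = 4.56×10^-4 → f = 0.01723 (Haaland)
Major: h_f = f(L/D)·V²/2g = 0.01723·895.3·0.07326 = 1.130 m
Minor: ΣK = 5.78; h_m = ΣK·V²/2g = 0.4234 m
Total H_L = 1.130 + 0.4234 = 1.553 m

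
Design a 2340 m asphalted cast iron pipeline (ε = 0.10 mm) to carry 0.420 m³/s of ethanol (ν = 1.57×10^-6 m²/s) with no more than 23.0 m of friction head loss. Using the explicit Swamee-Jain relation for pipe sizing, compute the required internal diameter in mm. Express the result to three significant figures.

D ≈ 475 mm

Swamee-Jain (Type III): D = 0.66·[ε^1.25·(LQ²/(gh_f))^4.75 + ν·Q^9.4·(L/(gh_f))^5.2]^0.04
LQ²/(gh_f) = 1.829; L/(gh_f) = 10.37
Term 1 = ε^1.25·(…)^4.75 = 1.76×10^-4; Term 2 = ν·Q^9.4·(…)^5.2 = 8.64×10^-5
D = 0.66·(1.76×10^-4 + 8.64×10^-5)^0.04 = 0.4746 m = 475 mm
Check: V = 2.37 m/s, Re = 7.18×10^5, f = 0.01519, h_f = 21.5 m ≈ 23.0 m ✓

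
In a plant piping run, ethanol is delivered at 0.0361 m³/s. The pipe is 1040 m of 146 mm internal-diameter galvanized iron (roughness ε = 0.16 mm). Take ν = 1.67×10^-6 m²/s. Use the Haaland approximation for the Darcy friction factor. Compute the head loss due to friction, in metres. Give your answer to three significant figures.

h_f ≈ 36.0 m

V = 4Q/(πD²) = 4·0.0361/(π·0.146²) = 2.156 m/s
Re = VD/ν = 2.156·0.146/1.67×10^-6 = 1.89×10^5 → turbulent
ε/D = 0.16/146 = 0.00110
Haaland: f = 0.02135
h_f = f(L/D)V²/(2g) = 0.02135·(1040/0.146)·2.156²/(2·9.81) = 36.05 m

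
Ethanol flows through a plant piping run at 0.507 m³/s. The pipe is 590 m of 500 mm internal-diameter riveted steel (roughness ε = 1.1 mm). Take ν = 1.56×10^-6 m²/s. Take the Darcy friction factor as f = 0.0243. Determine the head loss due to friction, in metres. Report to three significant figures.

V = 4Q/(πD²) = 4·0.507/(π·0.500²) = 2.582 m/s
h_f = f(L/D)V²/(2g) = 0.02430·(590/0.500)·2.582²/(2·9.81) = 9.744 m

h_f ≈ 9.74 m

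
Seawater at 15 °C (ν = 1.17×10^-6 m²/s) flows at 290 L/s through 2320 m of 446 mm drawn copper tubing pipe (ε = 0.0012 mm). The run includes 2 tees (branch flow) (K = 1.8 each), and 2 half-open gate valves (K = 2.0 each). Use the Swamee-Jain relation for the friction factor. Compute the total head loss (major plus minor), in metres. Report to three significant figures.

V = 4Q/(πD²) = 1.856 m/s; V²/2g = 0.1756 m
Re = 7.08×10^5, ε/D = 2.69×10^-6 → f = 0.01237 (Swamee-Jain)
Major: h_f = f(L/D)·V²/2g = 0.01237·5202·0.1756 = 11.30 m
Minor: ΣK = 7.60; h_m = ΣK·V²/2g = 1.335 m
Total H_L = 11.30 + 1.335 = 12.63 m

H_L ≈ 12.6 m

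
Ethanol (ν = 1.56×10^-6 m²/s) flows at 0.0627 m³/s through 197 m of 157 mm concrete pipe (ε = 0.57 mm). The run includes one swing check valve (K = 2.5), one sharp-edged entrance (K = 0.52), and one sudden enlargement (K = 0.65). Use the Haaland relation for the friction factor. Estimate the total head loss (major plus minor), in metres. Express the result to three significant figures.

H_L ≈ 20.8 m

V = 4Q/(πD²) = 3.239 m/s; V²/2g = 0.5346 m
Re = 3.26×10^5, ε/D = 0.00363 → f = 0.02801 (Haaland)
Major: h_f = f(L/D)·V²/2g = 0.02801·1255·0.5346 = 18.79 m
Minor: ΣK = 3.67; h_m = ΣK·V²/2g = 1.962 m
Total H_L = 18.79 + 1.962 = 20.75 m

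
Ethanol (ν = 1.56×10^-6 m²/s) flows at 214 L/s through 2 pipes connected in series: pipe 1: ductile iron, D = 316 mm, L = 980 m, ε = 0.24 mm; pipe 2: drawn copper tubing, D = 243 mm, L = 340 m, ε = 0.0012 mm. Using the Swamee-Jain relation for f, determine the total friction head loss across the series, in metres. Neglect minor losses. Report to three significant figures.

Pipe 1: V = 2.729 m/s, Re = 5.53×10^5, ε/D = 7.59×10^-4, f = 0.01916, h_1 = f(L/D)V²/2g = 22.55 m
Pipe 2: V = 4.614 m/s, Re = 7.19×10^5, ε/D = 4.94×10^-6, f = 0.01238, h_2 = f(L/D)V²/2g = 18.80 m
Series → Q common, losses add: H = Σh = 41.35 m

H ≈ 41.3 m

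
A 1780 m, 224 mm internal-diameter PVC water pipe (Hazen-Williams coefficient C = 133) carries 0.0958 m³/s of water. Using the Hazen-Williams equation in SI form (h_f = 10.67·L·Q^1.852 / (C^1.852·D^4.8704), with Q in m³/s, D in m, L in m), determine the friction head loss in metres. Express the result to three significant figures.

h_f = 10.67·1780·0.0958^1.852 / (133^1.852·0.224^4.8704) = 42.00 m

h_f ≈ 42.0 m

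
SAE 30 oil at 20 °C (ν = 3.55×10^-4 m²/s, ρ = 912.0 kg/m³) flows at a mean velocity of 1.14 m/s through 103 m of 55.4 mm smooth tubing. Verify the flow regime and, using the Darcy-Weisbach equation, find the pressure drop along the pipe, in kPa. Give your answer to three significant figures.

Re = VD/ν = 1.14·0.05540/3.55×10^-4 = 178 → laminar (Re < 2300)
f = 64/Re = 0.3597
h_f = f(L/D)V²/(2g) = 0.3597·(103/0.05540)·1.14²/(2·9.81) = 44.30 m
Δp = ρg·h_f = 912.0·9.81·44.30 = 396.4 kPa

Δp ≈ 396 kPa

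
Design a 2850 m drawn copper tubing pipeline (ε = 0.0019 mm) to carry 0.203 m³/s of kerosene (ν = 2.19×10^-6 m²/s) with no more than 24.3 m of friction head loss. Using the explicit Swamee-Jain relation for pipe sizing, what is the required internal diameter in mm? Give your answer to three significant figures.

D ≈ 361 mm

Swamee-Jain (Type III): D = 0.66·[ε^1.25·(LQ²/(gh_f))^4.75 + ν·Q^9.4·(L/(gh_f))^5.2]^0.04
LQ²/(gh_f) = 0.4927; L/(gh_f) = 11.96
Term 1 = ε^1.25·(…)^4.75 = 2.44×10^-9; Term 2 = ν·Q^9.4·(…)^5.2 = 2.72×10^-7
D = 0.66·(2.44×10^-9 + 2.72×10^-7)^0.04 = 0.3606 m = 361 mm
Check: V = 1.99 m/s, Re = 3.27×10^5, f = 0.01421, h_f = 22.6 m ≈ 24.3 m ✓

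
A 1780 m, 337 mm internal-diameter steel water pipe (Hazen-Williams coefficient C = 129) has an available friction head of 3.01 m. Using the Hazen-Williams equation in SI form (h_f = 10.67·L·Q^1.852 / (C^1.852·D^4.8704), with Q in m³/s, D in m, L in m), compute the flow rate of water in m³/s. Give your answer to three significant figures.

Rearranging: Q = [h_f·C^1.852·D^4.8704 / (10.67·L)]^(1/1.852)
Q = [3.01·129^1.852·0.337^4.8704 / (10.67·1780)]^0.540 = 0.06554 m³/s

Q ≈ 0.0655 m³/s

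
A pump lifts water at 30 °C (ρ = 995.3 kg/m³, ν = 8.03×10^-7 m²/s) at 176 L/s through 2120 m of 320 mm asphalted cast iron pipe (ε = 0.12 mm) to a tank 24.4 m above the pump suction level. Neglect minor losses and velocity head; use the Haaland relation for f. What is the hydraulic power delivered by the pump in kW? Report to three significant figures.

V = 4Q/(πD²) = 2.188 m/s; Re = 8.72×10^5; ε/D = 3.75×10^-4; f = 0.01632
h_f = f(L/D)V²/2g = 26.39 m
Total head H = z + h_f = 24.4 + 26.39 = 50.79 m
P_hyd = ρgQH = 995.3·9.81·0.176·50.79 = 87.28 kW

P_hyd ≈ 87.3 kW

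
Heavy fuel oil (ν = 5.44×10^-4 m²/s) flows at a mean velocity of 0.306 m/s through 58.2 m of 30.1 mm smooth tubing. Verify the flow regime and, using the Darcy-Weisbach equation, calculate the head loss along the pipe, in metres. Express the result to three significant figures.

h_f ≈ 34.9 m

Re = VD/ν = 0.306·0.03010/5.44×10^-4 = 16.9 → laminar (Re < 2300)
f = 64/Re = 3.780
h_f = f(L/D)V²/(2g) = 3.780·(58.2/0.03010)·0.306²/(2·9.81) = 34.88 m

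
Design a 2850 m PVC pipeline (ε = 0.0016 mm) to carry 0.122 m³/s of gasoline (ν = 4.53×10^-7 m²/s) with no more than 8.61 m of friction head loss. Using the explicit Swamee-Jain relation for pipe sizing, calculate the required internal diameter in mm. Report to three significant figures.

D ≈ 347 mm

Swamee-Jain (Type III): D = 0.66·[ε^1.25·(LQ²/(gh_f))^4.75 + ν·Q^9.4·(L/(gh_f))^5.2]^0.04
LQ²/(gh_f) = 0.5022; L/(gh_f) = 33.74
Term 1 = ε^1.25·(…)^4.75 = 2.16×10^-9; Term 2 = ν·Q^9.4·(…)^5.2 = 1.03×10^-7
D = 0.66·(2.16×10^-9 + 1.03×10^-7)^0.04 = 0.3471 m = 347 mm
Check: V = 1.29 m/s, Re = 9.88×10^5, f = 0.01175, h_f = 8.17 m ≈ 8.61 m ✓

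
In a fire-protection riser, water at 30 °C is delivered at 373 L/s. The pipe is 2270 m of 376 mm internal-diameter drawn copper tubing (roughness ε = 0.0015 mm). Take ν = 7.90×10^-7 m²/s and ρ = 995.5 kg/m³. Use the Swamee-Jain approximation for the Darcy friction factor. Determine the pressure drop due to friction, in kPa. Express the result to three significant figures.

V = 4Q/(πD²) = 4·0.373/(π·0.376²) = 3.359 m/s
Re = VD/ν = 3.359·0.376/7.90×10^-7 = 1.60×10^6 → turbulent
ε/D = 0.0015/376 = 3.99×10^-6
Swamee-Jain: f = 0.01088
h_f = f(L/D)V²/(2g) = 0.01088·(2270/0.376)·3.359²/(2·9.81) = 37.77 m
Δp = ρg·h_f = 995.5·9.81·37.77 = 368.8 kPa

Δp ≈ 369 kPa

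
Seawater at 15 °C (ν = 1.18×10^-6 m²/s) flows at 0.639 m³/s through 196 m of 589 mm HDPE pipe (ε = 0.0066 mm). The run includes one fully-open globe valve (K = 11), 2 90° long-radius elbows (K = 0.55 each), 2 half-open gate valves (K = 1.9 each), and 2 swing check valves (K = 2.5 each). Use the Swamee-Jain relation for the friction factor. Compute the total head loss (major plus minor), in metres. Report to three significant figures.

V = 4Q/(πD²) = 2.345 m/s; V²/2g = 0.2803 m
Re = 1.17×10^6, ε/D = 1.12×10^-5 → f = 0.01161 (Swamee-Jain)
Major: h_f = f(L/D)·V²/2g = 0.01161·332.8·0.2803 = 1.083 m
Minor: ΣK = 20.9; h_m = ΣK·V²/2g = 5.859 m
Total H_L = 1.083 + 5.859 = 6.942 m

H_L ≈ 6.94 m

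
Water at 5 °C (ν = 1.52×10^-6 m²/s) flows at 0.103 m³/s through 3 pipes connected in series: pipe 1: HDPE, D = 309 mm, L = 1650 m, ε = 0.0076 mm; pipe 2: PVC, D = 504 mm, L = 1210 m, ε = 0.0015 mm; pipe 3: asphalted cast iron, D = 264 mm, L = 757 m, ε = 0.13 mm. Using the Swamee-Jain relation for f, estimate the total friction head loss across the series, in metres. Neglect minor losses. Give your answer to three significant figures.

Pipe 1: V = 1.374 m/s, Re = 2.79×10^5, ε/D = 2.46×10^-5, f = 0.01484, h_1 = f(L/D)V²/2g = 7.621 m
Pipe 2: V = 0.5163 m/s, Re = 1.71×10^5, ε/D = 2.98×10^-6, f = 0.01604, h_2 = f(L/D)V²/2g = 0.5231 m
Pipe 3: V = 1.882 m/s, Re = 3.27×10^5, ε/D = 4.92×10^-4, f = 0.01818, h_3 = f(L/D)V²/2g = 9.406 m
Series → Q common, losses add: H = Σh = 17.55 m

H ≈ 17.5 m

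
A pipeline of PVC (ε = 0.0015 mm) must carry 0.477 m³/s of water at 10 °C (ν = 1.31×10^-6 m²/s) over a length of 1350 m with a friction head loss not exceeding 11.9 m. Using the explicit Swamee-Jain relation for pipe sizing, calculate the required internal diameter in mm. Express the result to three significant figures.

Swamee-Jain (Type III): D = 0.66·[ε^1.25·(LQ²/(gh_f))^4.75 + ν·Q^9.4·(L/(gh_f))^5.2]^0.04
LQ²/(gh_f) = 2.631; L/(gh_f) = 11.56
Term 1 = ε^1.25·(…)^4.75 = 5.20×10^-6; Term 2 = ν·Q^9.4·(…)^5.2 = 4.20×10^-4
D = 0.66·(5.20×10^-6 + 4.20×10^-4)^0.04 = 0.4838 m = 484 mm
Check: V = 2.59 m/s, Re = 9.58×10^5, f = 0.01177, h_f = 11.3 m ≈ 11.9 m ✓

D ≈ 484 mm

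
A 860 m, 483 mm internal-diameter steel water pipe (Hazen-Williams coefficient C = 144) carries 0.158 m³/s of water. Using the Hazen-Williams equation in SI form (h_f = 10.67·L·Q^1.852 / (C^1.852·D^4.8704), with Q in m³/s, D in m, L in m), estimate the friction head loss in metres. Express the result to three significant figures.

h_f = 10.67·860·0.158^1.852 / (144^1.852·0.483^4.8704) = 1.049 m

h_f ≈ 1.05 m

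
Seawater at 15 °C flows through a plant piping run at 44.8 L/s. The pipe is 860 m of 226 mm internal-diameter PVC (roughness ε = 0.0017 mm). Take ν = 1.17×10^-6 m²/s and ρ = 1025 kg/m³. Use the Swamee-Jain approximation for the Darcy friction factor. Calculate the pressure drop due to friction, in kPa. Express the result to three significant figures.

V = 4Q/(πD²) = 4·0.0448/(π·0.226²) = 1.117 m/s
Re = VD/ν = 1.117·0.226/1.17×10^-6 = 2.16×10^5 → turbulent
ε/D = 0.0017/226 = 7.52×10^-6
Swamee-Jain: f = 0.01538
h_f = f(L/D)V²/(2g) = 0.01538·(860/0.226)·1.117²/(2·9.81) = 3.720 m
Δp = ρg·h_f = 1025·9.81·3.720 = 37.40 kPa

Δp ≈ 37.4 kPa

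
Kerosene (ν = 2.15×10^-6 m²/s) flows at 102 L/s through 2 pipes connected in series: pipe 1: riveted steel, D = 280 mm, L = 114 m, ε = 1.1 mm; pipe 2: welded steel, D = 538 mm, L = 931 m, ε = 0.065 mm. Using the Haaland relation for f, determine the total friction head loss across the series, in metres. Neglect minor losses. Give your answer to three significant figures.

H ≈ 1.96 m

Pipe 1: V = 1.657 m/s, Re = 2.16×10^5, ε/D = 0.00393, f = 0.02879, h_1 = f(L/D)V²/2g = 1.639 m
Pipe 2: V = 0.4487 m/s, Re = 1.12×10^5, ε/D = 1.21×10^-4, f = 0.01798, h_2 = f(L/D)V²/2g = 0.3193 m
Series → Q common, losses add: H = Σh = 1.959 m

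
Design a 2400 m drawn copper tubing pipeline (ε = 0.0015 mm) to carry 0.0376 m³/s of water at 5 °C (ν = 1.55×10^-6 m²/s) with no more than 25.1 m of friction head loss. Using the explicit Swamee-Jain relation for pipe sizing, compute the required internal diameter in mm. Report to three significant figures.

D ≈ 181 mm

Swamee-Jain (Type III): D = 0.66·[ε^1.25·(LQ²/(gh_f))^4.75 + ν·Q^9.4·(L/(gh_f))^5.2]^0.04
LQ²/(gh_f) = 0.01378; L/(gh_f) = 9.747
Term 1 = ε^1.25·(…)^4.75 = 7.61×10^-17; Term 2 = ν·Q^9.4·(…)^5.2 = 8.69×10^-15
D = 0.66·(7.61×10^-17 + 8.69×10^-15)^0.04 = 0.1808 m = 181 mm
Check: V = 1.46 m/s, Re = 1.71×10^5, f = 0.01609, h_f = 23.3 m ≈ 25.1 m ✓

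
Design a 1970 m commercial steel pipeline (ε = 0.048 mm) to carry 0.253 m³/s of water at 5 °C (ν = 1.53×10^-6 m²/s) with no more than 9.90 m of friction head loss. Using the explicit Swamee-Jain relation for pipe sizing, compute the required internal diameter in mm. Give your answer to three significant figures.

D ≈ 439 mm

Swamee-Jain (Type III): D = 0.66·[ε^1.25·(LQ²/(gh_f))^4.75 + ν·Q^9.4·(L/(gh_f))^5.2]^0.04
LQ²/(gh_f) = 1.298; L/(gh_f) = 20.28
Term 1 = ε^1.25·(…)^4.75 = 1.38×10^-5; Term 2 = ν·Q^9.4·(…)^5.2 = 2.35×10^-5
D = 0.66·(1.38×10^-5 + 2.35×10^-5)^0.04 = 0.4390 m = 439 mm
Check: V = 1.67 m/s, Re = 4.80×10^5, f = 0.01464, h_f = 9.36 m ≈ 9.90 m ✓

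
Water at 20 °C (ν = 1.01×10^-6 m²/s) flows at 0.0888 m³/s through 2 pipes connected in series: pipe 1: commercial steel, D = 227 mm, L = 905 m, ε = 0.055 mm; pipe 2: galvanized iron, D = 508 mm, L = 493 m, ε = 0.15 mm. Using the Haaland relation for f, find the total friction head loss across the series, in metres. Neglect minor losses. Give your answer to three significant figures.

H ≈ 15.5 m

Pipe 1: V = 2.194 m/s, Re = 4.93×10^5, ε/D = 2.42×10^-4, f = 0.01569, h_1 = f(L/D)V²/2g = 15.35 m
Pipe 2: V = 0.4381 m/s, Re = 2.20×10^5, ε/D = 2.95×10^-4, f = 0.01729, h_2 = f(L/D)V²/2g = 0.1642 m
Series → Q common, losses add: H = Σh = 15.51 m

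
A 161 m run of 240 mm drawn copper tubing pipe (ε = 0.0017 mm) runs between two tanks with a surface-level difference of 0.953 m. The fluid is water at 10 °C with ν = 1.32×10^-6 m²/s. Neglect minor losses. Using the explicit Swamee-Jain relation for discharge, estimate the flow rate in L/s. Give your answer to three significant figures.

Q ≈ 61.5 L/s

Swamee-Jain (Type II): Q = -0.965·√(gD⁵h_f/L)·ln[ε/(3.7D) + √(3.17ν²L/(gD³h_f))]
√(gD⁵h_f/L) = √(9.81·0.240⁵·0.953/161) = 0.006800
ε/(3.7D) = 1.91×10^-6; √(3.17ν²L/(gD³h_f)) = 8.30×10^-5
Q = -0.965·0.006800·ln(8.486×10^-5) = 0.06151 m³/s
Check: V = 1.36 m/s, Re = 2.47×10^5, f = 0.01498, h_f = 0.947 m ≈ 0.953 m ✓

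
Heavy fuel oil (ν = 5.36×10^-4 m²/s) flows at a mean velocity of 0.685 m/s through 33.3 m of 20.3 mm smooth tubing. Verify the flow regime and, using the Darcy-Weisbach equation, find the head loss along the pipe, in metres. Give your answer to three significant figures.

Re = VD/ν = 0.685·0.02030/5.36×10^-4 = 25.9 → laminar (Re < 2300)
f = 64/Re = 2.467
h_f = f(L/D)V²/(2g) = 2.467·(33.3/0.02030)·0.685²/(2·9.81) = 96.78 m

h_f ≈ 96.8 m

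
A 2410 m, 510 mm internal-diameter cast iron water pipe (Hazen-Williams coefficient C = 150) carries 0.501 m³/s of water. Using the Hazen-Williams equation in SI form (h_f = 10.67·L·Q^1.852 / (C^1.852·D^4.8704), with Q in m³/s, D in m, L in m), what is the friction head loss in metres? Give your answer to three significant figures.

h_f ≈ 17.7 m

h_f = 10.67·2410·0.501^1.852 / (150^1.852·0.510^4.8704) = 17.72 m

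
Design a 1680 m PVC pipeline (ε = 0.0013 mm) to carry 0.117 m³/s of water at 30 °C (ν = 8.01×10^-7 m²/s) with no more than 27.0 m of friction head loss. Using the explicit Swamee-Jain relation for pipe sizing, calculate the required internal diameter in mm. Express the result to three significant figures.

D ≈ 247 mm

Swamee-Jain (Type III): D = 0.66·[ε^1.25·(LQ²/(gh_f))^4.75 + ν·Q^9.4·(L/(gh_f))^5.2]^0.04
LQ²/(gh_f) = 0.08683; L/(gh_f) = 6.343
Term 1 = ε^1.25·(…)^4.75 = 3.99×10^-13; Term 2 = ν·Q^9.4·(…)^5.2 = 2.07×10^-11
D = 0.66·(3.99×10^-13 + 2.07×10^-11)^0.04 = 0.2469 m = 247 mm
Check: V = 2.44 m/s, Re = 7.53×10^5, f = 0.01229, h_f = 25.5 m ≈ 27.0 m ✓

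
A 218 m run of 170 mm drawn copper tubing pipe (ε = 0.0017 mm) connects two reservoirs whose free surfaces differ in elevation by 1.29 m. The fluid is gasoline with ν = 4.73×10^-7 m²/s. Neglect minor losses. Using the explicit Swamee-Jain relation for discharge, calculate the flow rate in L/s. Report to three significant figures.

Q ≈ 27.3 L/s

Swamee-Jain (Type II): Q = -0.965·√(gD⁵h_f/L)·ln[ε/(3.7D) + √(3.17ν²L/(gD³h_f))]
√(gD⁵h_f/L) = √(9.81·0.170⁵·1.29/218) = 0.002871
ε/(3.7D) = 2.70×10^-6; √(3.17ν²L/(gD³h_f)) = 4.99×10^-5
Q = -0.965·0.002871·ln(5.257×10^-5) = 0.02730 m³/s
Check: V = 1.20 m/s, Re = 4.32×10^5, f = 0.01359, h_f = 1.28 m ≈ 1.29 m ✓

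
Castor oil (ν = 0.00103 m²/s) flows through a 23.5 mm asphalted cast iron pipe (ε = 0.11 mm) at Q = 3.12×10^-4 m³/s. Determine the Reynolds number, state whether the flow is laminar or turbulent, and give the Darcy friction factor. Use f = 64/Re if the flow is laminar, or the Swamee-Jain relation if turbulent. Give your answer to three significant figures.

Re ≈ 16.4; laminar; f = 64/Re ≈ 3.90

V = 4Q/(πD²) = 0.7193 m/s
Re = VD/ν = 0.7193·0.0235/0.00103 = 16.4
Re < 2300 → laminar → f = 64/Re = 3.900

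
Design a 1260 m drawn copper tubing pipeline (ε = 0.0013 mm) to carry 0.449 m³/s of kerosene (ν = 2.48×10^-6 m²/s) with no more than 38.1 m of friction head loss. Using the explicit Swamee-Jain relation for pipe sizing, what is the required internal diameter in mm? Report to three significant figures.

D ≈ 375 mm

Swamee-Jain (Type III): D = 0.66·[ε^1.25·(LQ²/(gh_f))^4.75 + ν·Q^9.4·(L/(gh_f))^5.2]^0.04
LQ²/(gh_f) = 0.6796; L/(gh_f) = 3.371
Term 1 = ε^1.25·(…)^4.75 = 7.01×10^-9; Term 2 = ν·Q^9.4·(…)^5.2 = 7.41×10^-7
D = 0.66·(7.01×10^-9 + 7.41×10^-7)^0.04 = 0.3754 m = 375 mm
Check: V = 4.06 m/s, Re = 6.14×10^5, f = 0.01269, h_f = 35.7 m ≈ 38.1 m ✓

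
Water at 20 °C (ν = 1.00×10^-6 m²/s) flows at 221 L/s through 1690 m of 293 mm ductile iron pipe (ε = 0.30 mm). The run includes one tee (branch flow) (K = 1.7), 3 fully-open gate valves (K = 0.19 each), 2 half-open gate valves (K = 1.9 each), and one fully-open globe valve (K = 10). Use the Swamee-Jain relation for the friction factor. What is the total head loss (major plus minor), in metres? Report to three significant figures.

H_L ≈ 72.4 m

V = 4Q/(πD²) = 3.278 m/s; V²/2g = 0.5476 m
Re = 9.60×10^5, ε/D = 0.00102 → f = 0.02015 (Swamee-Jain)
Major: h_f = f(L/D)·V²/2g = 0.02015·5768·0.5476 = 63.64 m
Minor: ΣK = 16.1; h_m = ΣK·V²/2g = 8.799 m
Total H_L = 63.64 + 8.799 = 72.44 m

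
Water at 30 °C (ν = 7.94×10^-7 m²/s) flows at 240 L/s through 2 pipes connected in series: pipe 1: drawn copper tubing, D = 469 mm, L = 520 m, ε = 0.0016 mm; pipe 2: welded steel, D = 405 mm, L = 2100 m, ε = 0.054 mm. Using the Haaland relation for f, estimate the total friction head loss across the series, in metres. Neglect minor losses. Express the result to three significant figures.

H ≈ 14.0 m

Pipe 1: V = 1.389 m/s, Re = 8.21×10^5, ε/D = 3.41×10^-6, f = 0.01203, h_1 = f(L/D)V²/2g = 1.312 m
Pipe 2: V = 1.863 m/s, Re = 9.50×10^5, ε/D = 1.33×10^-4, f = 0.01384, h_2 = f(L/D)V²/2g = 12.70 m
Series → Q common, losses add: H = Σh = 14.01 m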